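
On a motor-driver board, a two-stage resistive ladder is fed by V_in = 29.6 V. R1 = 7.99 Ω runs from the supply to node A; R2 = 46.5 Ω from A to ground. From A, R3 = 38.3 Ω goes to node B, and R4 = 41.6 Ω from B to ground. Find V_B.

Node A sees R2 in parallel with the series input of stage 2, R3 + R4 = 79.90 Ω.
R2 ‖ (R3+R4) = 29.39 Ω.
So V_A = 29.6 × 0.7863 = 23.27 V.
Then the unloaded second divider: V_B = V_A × R4/(R3+R4) = 23.27 × 0.5207 = 12.12 V.

V_B ≈ 12.1 V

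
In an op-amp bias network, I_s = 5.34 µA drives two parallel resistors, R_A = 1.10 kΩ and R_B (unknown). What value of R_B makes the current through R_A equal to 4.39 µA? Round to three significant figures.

R_B ≈ 5.08 kΩ

In a two-way split, I_A/I_s = R_B/(R_A + R_B).
4.39/5.34 = R_B/(R_A + R_B) → R_B = R_A · (0.8221)/(1 − 0.8221) = 1.10 × 4.621 = 5.083 kΩ.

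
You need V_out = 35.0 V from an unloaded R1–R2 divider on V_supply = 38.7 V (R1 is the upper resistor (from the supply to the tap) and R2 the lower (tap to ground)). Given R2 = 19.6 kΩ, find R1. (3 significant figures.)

Required fraction k = V_out/V_supply = 0.9044.
So R1 = R2 · (V_supply/V_out − 1) = 19.6 × (38.7/35.0 − 1) = 19.6 × 0.1057 = 2.072 kΩ.

R1 ≈ 2.07 kΩ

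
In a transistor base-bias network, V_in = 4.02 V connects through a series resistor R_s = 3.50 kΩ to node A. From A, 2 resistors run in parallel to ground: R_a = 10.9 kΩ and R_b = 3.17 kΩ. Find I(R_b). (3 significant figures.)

Combine the parallel branches: R_p = (1/10.9 + 1/3.17)⁻¹ = 2.456 kΩ.
Node voltage V_A = V_in · R_p/(R_s + R_p) = 4.02 × 0.4123 = 1.658 V.
I(R_b) = V_A / R_b = 1.658/3.17 = 0.5229 mA.
(Equivalently: I_total = 0.6750 mA, then current-divider fraction G_k/ΣG = 0.7747.)

I ≈ 0.523 mA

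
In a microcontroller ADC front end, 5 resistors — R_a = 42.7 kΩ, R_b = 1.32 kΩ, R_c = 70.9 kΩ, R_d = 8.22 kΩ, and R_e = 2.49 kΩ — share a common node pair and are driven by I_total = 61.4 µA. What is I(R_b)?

I ≈ 35.3 µA

Total conductance ΣG = 1/42.7 + 1/1.32 + 1/70.9 + 1/8.22 + 1/2.49 = 1.318 (units of 1/kΩ).
By the current-divider rule, I = I_total · G_k/ΣG = 61.4 × 0.5746 = 35.28 µA.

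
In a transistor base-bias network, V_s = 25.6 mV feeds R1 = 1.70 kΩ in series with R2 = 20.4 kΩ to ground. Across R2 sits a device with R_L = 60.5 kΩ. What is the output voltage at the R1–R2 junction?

The load sits in parallel with R2, giving an effective lower resistance R2' = R2·R_L/(R2+R_L) = 15.26 kΩ.
Then V_out = V_s · R2'/(R1 + R2') = 25.6 × 15.26/16.96 = 23.03 mV.

V_out ≈ 23.0 mV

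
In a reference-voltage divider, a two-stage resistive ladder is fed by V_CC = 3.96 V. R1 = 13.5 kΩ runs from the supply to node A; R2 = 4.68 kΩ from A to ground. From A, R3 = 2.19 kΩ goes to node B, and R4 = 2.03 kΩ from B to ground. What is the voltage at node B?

V_B ≈ 0.269 V

Node A sees R2 in parallel with the series input of stage 2, R3 + R4 = 4.220 kΩ.
Effective lower resistance at A: R2 ‖ 4.220 = 2.219 kΩ.
First divider: V_A = V_CC · 2.219/(13.5 + 2.219) = 0.5590 V.
Stage 2 is unloaded, so V_B = V_A · R4/(R3+R4) = 0.5590 × 2.03/4.220 = 0.2689 V.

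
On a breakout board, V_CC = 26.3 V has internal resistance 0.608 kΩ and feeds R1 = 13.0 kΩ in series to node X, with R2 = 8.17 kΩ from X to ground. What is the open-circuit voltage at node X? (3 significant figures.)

R1' = 0.608 + 13.0 = 13.61 kΩ (source resistance + R1).
V_th is the unloaded tap voltage: V_CC · R2/(R1'+R2) = 26.3 × 0.3751 = 9.866 V.

V_th ≈ 9.87 V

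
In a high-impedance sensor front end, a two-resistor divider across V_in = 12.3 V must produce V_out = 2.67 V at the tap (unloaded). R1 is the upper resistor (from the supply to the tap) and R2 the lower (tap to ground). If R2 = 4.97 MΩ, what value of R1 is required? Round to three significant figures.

R1 ≈ 17.9 MΩ

Required fraction k = V_out/V_in = 0.2171.
So R1 = R2 · (V_in/V_out − 1) = 4.97 × (12.3/2.67 − 1) = 4.97 × 3.607 = 17.93 MΩ.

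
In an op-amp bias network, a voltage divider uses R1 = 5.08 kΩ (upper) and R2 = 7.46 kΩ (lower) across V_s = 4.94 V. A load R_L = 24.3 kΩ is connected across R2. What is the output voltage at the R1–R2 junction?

First combine the lower leg with the load: R2 ‖ R_L = 5.708 kΩ.
Now apply the divider: V_out = 4.94 × 0.5291 = 2.614 V.

V_out ≈ 2.61 V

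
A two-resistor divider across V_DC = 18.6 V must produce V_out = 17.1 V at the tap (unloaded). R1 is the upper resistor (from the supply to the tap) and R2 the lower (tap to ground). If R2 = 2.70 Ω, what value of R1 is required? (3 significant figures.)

The divider ratio is R2/(R1+R2) = 17.1/18.6 = 0.9194.
R1 = R2·(1/k − 1) = 2.70 × 0.08772 = 0.2368 Ω.

R1 ≈ 0.237 Ω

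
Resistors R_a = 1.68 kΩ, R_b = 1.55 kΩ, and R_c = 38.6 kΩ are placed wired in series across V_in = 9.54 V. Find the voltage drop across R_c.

V ≈ 8.80 V

Total series resistance ΣR = 1.68 + 1.55 + 38.6 = 41.83 kΩ.
V = V_in · R/ΣR = 9.54 × 0.9228 = 8.803 V.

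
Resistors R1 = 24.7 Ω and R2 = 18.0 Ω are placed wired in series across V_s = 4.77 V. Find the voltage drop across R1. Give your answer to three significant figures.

V ≈ 2.76 V

ΣR = 24.7 + 18.0 = 42.70 Ω.
V = V_s · R/ΣR = 4.77 × 0.5785 = 2.759 V.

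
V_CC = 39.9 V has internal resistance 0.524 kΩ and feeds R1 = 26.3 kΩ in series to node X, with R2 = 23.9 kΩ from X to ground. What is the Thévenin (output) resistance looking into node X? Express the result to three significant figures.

R_th ≈ 12.6 kΩ

R1' = 0.524 + 26.3 = 26.82 kΩ (source resistance + R1).
Looking into X with the source shorted: R_th = R1'·R2/(R1'+R2) = 26.82 × 23.9/50.72 = 12.64 kΩ.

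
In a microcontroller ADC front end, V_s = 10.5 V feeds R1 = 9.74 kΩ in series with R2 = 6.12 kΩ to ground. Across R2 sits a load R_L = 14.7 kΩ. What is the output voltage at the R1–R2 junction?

V_out ≈ 3.23 V

First combine the lower leg with the load: R2 ‖ R_L = 4.321 kΩ.
Voltage divider with the loaded lower leg: V_out = 10.5 × 4.321/(9.74 + 4.321) = 10.5 × 0.3073 = 3.227 V.
(Unloaded it would be 4.05 V; the load pulls it down.)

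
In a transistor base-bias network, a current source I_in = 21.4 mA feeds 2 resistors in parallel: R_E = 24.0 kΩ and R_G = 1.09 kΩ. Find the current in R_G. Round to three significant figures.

I ≈ 20.5 mA

Two-branch current divider: I_k = I_in · R_other/(R_1 + R_2).
So I = 21.4 × 24.0/25.09 = 20.47 mA.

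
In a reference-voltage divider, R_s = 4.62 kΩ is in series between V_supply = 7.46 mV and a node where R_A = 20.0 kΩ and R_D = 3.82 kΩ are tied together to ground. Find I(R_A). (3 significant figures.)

Parallel bank: R_p = 1/(1/20.0 + 1/3.82) = 3.207 kΩ.
V_A by voltage divider: V_A = 7.46 × 3.207/(4.62 + 3.207) = 3.057 mV.
Branch current I = V_A/R_A = 3.057/20.0 = 0.1528 µA.

I ≈ 0.153 µA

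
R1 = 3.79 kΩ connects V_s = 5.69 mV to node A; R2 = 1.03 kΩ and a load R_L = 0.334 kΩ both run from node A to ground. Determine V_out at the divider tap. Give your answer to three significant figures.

R2 ‖ R_L = (1.03 × 0.334)/(1.03 + 0.334) = 0.2522 kΩ.
Voltage divider with the loaded lower leg: V_out = 5.69 × 0.2522/(3.79 + 0.2522) = 5.69 × 0.06240 = 0.3550 mV.
(Unloaded it would be 1.22 mV; the load pulls it down.)

V_out ≈ 0.355 mV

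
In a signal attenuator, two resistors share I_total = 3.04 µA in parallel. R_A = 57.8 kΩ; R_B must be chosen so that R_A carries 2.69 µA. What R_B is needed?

The fraction through R_A equals R_B/(R_A+R_B).
With f = 0.8849, R_B = R_A · f/(1−f) = 57.8 × 7.686 = 444.2 kΩ.

R_B ≈ 444 kΩ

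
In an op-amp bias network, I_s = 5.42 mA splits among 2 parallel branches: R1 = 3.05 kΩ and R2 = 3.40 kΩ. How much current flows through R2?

For two parallel branches, I_k = I_s · (other R)/(sum of R).
So I = 5.42 × 3.05/6.450 = 2.563 mA.

I ≈ 2.56 mA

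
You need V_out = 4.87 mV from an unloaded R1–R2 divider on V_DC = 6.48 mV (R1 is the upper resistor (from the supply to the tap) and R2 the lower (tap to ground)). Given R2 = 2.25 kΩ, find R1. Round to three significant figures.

R1 ≈ 0.744 kΩ

V_out/V_DC = R2/(R1+R2) = 0.7515.
R1 = R2·(1/k − 1) = 2.25 × 0.3306 = 0.7438 kΩ.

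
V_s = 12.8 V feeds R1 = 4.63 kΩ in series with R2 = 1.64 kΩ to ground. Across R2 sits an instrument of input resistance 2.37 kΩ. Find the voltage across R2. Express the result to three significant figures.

R2 ‖ R_L = (1.64 × 2.37)/(1.64 + 2.37) = 0.9693 kΩ.
Then V_out = V_s · R2'/(R1 + R2') = 12.8 × 0.9693/5.599 = 2.216 V.
(Unloaded it would be 3.35 V; the load pulls it down.)

V_out ≈ 2.22 V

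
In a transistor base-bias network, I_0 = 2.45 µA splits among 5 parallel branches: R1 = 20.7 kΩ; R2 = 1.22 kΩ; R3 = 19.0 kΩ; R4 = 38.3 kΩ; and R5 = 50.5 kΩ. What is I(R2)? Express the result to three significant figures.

I ≈ 2.08 µA

Conductances: ΣG = 1/20.7 + 1/1.22 + 1/19.0 + 1/38.3 + 1/50.5 = 0.9665 (1/kΩ).
By the current-divider rule, I = I_0 · G_k/ΣG = 2.45 × 0.8481 = 2.078 µA.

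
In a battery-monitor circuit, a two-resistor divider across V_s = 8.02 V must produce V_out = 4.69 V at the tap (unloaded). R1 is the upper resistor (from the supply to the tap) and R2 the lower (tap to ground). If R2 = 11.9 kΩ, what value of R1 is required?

R1 ≈ 8.45 kΩ

V_out/V_s = R2/(R1+R2) = 0.5848.
R1 = R2·(1/k − 1) = 11.9 × 0.7100 = 8.449 kΩ.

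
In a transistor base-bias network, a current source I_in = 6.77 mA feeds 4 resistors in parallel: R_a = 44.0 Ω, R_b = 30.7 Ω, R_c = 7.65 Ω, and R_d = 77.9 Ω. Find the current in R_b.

Total conductance ΣG = 1/44.0 + 1/30.7 + 1/7.65 + 1/77.9 = 0.1989 (units of 1/Ω).
R_b takes the fraction G_k/ΣG = 0.03257/0.1989 = 0.1638, so I = 6.77 × 0.1638 = 1.109 mA.

I ≈ 1.11 mA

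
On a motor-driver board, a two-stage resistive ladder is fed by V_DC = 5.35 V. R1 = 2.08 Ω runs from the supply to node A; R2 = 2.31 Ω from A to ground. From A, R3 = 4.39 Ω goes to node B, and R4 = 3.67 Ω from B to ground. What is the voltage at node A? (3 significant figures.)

The second stage (R3 + R4 = 8.060 Ω) loads node A in parallel with R2.
R2 ‖ (R3+R4) = 1.795 Ω.
So V_A = 5.35 × 0.4633 = 2.479 V.

V_A ≈ 2.48 V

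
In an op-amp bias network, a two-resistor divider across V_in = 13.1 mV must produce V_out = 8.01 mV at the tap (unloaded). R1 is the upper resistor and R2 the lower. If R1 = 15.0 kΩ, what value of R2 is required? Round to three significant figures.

V_out/V_in = R2/(R1+R2) = 0.6115.
Rearranging, R2 = R1·k/(1−k) = 15.0 × 1.574 = 23.61 kΩ.

R2 ≈ 23.6 kΩ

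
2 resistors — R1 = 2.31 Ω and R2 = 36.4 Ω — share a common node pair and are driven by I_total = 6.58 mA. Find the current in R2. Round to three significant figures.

I ≈ 0.393 mA

For two parallel branches, I_k = I_total · (other R)/(sum of R).
I(R2) = 6.58 × 2.31/(2.31 + 36.4) = 6.58 × 0.05967 = 0.3927 mA.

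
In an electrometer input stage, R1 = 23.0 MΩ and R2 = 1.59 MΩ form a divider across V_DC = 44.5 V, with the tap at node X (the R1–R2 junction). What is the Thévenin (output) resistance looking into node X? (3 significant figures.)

Zeroing V_DC shorts the top of R1 to ground, so R_th = R1 ‖ R2 = 1.487 MΩ.

R_th ≈ 1.49 MΩ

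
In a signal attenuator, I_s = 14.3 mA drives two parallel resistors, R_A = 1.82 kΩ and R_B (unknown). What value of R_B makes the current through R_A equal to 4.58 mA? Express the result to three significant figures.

R_B ≈ 0.858 kΩ

Two-branch current divider: I_A = I_s · R_B/(R_A + R_B).
4.58/14.3 = R_B/(R_A + R_B) → R_B = R_A · (0.3203)/(1 − 0.3203) = 1.82 × 0.4712 = 0.8576 kΩ.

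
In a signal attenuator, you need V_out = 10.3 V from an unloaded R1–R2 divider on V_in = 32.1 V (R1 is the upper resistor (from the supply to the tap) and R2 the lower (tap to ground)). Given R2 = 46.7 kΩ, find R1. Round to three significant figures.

R1 ≈ 98.8 kΩ

V_out/V_in = R2/(R1+R2) = 0.3209.
So R1 = R2 · (V_in/V_out − 1) = 46.7 × (32.1/10.3 − 1) = 46.7 × 2.117 = 98.84 kΩ.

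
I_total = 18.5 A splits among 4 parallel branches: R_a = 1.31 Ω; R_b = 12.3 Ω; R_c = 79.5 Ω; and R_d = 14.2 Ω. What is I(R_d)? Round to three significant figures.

Total conductance ΣG = 1/1.31 + 1/12.3 + 1/79.5 + 1/14.2 = 0.9277 (units of 1/Ω).
R_d takes the fraction G_k/ΣG = 0.07042/0.9277 = 0.07591, so I = 18.5 × 0.07591 = 1.404 A.

I ≈ 1.40 A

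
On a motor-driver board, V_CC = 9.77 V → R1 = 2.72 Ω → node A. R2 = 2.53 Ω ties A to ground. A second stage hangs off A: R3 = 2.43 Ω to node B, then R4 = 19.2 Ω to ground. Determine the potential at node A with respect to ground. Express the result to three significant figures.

V_A ≈ 4.44 V

The second stage (R3 + R4 = 21.63 Ω) loads node A in parallel with R2.
Effective lower resistance at A: R2 ‖ 21.63 = 2.265 Ω.
V_A = 9.77 × 2.265/(2.72 + 2.265) = 4.439 V.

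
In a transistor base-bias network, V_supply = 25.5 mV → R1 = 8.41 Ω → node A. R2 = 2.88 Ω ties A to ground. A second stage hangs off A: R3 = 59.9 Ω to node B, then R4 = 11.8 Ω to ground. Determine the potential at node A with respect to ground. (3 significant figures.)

V_A ≈ 6.32 mV

Node A sees R2 in parallel with the series input of stage 2, R3 + R4 = 71.70 Ω.
R2 ‖ (R3+R4) = 2.769 Ω.
V_A = 25.5 × 2.769/(8.41 + 2.769) = 6.316 mV.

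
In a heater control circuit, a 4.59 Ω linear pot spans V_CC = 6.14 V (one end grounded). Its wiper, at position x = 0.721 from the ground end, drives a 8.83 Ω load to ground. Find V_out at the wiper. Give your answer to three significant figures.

V_out ≈ 4.01 V

The pot divides into 1.281 Ω above the wiper and 3.309 Ω below.
Lower segment in parallel with the load: 3.309 ‖ 8.83 = 2.407 Ω.
V_out = 6.14 × 2.407/(1.281 + 2.407) = 4.008 V.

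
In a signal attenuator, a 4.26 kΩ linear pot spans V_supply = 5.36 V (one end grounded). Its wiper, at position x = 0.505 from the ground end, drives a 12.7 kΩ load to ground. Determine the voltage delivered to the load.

Split the track: R_lower = x·R_p = 2.151 kΩ, R_upper = (1−x)·R_p = 2.109 kΩ.
Lower segment in parallel with the load: 2.151 ‖ 12.7 = 1.840 kΩ.
V_out = 5.36 × 1.840/(2.109 + 1.840) = 2.497 V.
(Unloaded: V_out = x·V_supply = 2.71 V.)

V_out ≈ 2.50 V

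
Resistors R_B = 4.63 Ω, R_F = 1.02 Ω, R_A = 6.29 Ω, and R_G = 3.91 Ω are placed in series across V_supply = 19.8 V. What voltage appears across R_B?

V ≈ 5.78 V

Total series resistance ΣR = 4.63 + 1.02 + 6.29 + 3.91 = 15.85 Ω.
V = V_supply · R/ΣR = 19.8 × 0.2921 = 5.784 V.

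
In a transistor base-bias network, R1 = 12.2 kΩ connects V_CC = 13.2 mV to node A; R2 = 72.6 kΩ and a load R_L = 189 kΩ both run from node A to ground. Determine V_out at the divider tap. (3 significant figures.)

R2 ‖ R_L = (72.6 × 189)/(72.6 + 189) = 52.45 kΩ.
Voltage divider with the loaded lower leg: V_out = 13.2 × 52.45/(12.2 + 52.45) = 13.2 × 0.8113 = 10.71 mV.

V_out ≈ 10.7 mV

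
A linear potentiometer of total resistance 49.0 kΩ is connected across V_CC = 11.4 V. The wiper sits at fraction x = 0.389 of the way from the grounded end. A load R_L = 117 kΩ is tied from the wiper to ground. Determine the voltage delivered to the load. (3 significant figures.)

The pot divides into 29.94 kΩ above the wiper and 19.06 kΩ below.
R_L loads the lower segment: effective lower R = 16.39 kΩ.
Loaded-divider output: V_out = 11.4 × 0.3538 = 4.033 V.

V_out ≈ 4.03 V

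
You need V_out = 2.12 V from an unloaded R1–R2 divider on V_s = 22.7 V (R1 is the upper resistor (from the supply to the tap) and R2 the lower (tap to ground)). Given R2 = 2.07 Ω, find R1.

R1 ≈ 20.1 Ω

The divider ratio is R2/(R1+R2) = 2.12/22.7 = 0.09339.
So R1 = R2 · (V_s/V_out − 1) = 2.07 × (22.7/2.12 − 1) = 2.07 × 9.708 = 20.09 Ω.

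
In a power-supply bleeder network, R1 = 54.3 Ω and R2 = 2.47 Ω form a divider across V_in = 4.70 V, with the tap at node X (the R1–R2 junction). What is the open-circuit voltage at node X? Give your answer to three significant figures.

Open-circuit (no load on X): V_th = V_in · R2/(R1 + R2) = 4.70 × 2.47/(54.30 + 2.47) = 0.2045 V.

V_th ≈ 0.204 V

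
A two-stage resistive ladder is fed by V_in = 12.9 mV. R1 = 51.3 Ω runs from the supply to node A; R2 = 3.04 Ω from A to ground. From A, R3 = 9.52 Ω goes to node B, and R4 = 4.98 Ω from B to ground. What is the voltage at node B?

V_B ≈ 0.207 mV

Looking into the second stage from A: R3 + R4 = 14.50 Ω appears in parallel with R2.
Effective lower resistance at A: R2 ‖ 14.50 = 2.513 Ω.
So V_A = 12.9 × 0.04670 = 0.6024 mV.
V_B = V_A × 0.3434 = 0.2069 mV.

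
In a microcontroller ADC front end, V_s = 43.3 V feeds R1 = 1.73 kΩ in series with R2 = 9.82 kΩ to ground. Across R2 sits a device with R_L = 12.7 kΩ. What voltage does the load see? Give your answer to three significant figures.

R2 ‖ R_L = (9.82 × 12.7)/(9.82 + 12.7) = 5.538 kΩ.
Now apply the divider: V_out = 43.3 × 0.7620 = 32.99 V.
(Unloaded it would be 36.8 V; the load pulls it down.)

V_out ≈ 33.0 V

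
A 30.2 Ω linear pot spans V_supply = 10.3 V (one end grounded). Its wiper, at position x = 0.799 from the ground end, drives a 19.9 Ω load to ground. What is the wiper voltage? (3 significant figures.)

V_out ≈ 6.62 V

The pot divides into 6.070 Ω above the wiper and 24.13 Ω below.
(x·R_p) ‖ R_L = 10.91 Ω.
V_out = 10.3 × 10.91/(6.070 + 10.91) = 6.617 V.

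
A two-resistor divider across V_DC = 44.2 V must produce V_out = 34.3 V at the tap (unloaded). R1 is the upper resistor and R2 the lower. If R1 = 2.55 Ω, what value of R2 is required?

V_out/V_DC = R2/(R1+R2) = 0.7760.
Rearranging, R2 = R1·k/(1−k) = 2.55 × 3.465 = 8.835 Ω.

R2 ≈ 8.83 Ω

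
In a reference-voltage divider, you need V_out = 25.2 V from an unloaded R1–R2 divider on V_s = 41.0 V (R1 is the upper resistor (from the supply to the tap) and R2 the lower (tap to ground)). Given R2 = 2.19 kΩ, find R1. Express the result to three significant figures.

The divider ratio is R2/(R1+R2) = 25.2/41.0 = 0.6146.
Rearranging, R1 = R2·(1−k)/k = 2.19 × 0.6270 = 1.373 kΩ.

R1 ≈ 1.37 kΩ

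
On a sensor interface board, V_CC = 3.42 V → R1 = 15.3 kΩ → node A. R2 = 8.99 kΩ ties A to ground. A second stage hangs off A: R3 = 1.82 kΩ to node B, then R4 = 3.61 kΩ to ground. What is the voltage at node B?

V_B ≈ 0.412 V

Node A sees R2 in parallel with the series input of stage 2, R3 + R4 = 5.430 kΩ.
R2 ‖ (R3+R4) = 3.385 kΩ.
First divider: V_A = V_CC · 3.385/(15.3 + 3.385) = 0.6196 V.
V_B = V_A × 0.6648 = 0.4119 V.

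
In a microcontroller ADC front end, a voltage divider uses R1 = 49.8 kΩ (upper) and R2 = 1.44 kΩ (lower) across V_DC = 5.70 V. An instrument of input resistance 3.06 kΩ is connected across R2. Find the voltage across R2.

V_out ≈ 0.110 V

First combine the lower leg with the load: R2 ‖ R_L = 0.9792 kΩ.
Voltage divider with the loaded lower leg: V_out = 5.70 × 0.9792/(49.8 + 0.9792) = 5.70 × 0.01928 = 0.1099 V.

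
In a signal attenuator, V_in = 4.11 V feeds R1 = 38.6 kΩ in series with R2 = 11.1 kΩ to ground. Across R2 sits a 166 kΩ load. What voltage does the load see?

First combine the lower leg with the load: R2 ‖ R_L = 10.40 kΩ.
Now apply the divider: V_out = 4.11 × 0.2123 = 0.8726 V.
(Unloaded it would be 0.918 V; the load pulls it down.)

V_out ≈ 0.873 V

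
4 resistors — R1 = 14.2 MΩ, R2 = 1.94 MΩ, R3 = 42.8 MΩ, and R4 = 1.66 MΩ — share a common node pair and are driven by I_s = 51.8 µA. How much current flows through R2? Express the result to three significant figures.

Total conductance ΣG = 1/14.2 + 1/1.94 + 1/42.8 + 1/1.66 = 1.212 (units of 1/MΩ).
R2 takes the fraction G_k/ΣG = 0.5155/1.212 = 0.4254, so I = 51.8 × 0.4254 = 22.04 µA.

I ≈ 22.0 µA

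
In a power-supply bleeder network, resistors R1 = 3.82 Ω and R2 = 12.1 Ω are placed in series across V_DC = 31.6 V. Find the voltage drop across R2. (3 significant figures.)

V ≈ 24.0 V

ΣR = 3.82 + 12.1 = 15.92 Ω.
Voltage divider: V = V_DC · (12.10 / 15.92) = 31.6 × 0.7601 = 24.02 V.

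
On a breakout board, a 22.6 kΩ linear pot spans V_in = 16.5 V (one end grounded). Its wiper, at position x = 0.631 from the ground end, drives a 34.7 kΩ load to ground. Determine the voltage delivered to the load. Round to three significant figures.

The pot divides into 8.339 kΩ above the wiper and 14.26 kΩ below.
(x·R_p) ‖ R_L = 10.11 kΩ.
Then V_out = V_in · 10.11/(8.339 + 10.11) = 9.041 V.

V_out ≈ 9.04 V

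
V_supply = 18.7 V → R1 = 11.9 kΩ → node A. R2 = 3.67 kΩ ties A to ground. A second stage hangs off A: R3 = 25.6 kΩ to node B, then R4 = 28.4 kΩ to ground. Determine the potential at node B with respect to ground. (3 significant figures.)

The second stage (R3 + R4 = 54.00 kΩ) loads node A in parallel with R2.
R2 ‖ (R3+R4) = 3.436 kΩ.
V_A = 18.7 × 3.436/(11.9 + 3.436) = 4.190 V.
Then the unloaded second divider: V_B = V_A × R4/(R3+R4) = 4.190 × 0.5259 = 2.204 V.

V_B ≈ 2.20 V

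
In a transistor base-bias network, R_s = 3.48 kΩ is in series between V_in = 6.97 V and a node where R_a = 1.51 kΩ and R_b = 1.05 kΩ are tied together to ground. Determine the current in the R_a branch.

Equivalent of the parallel group: R_p = 0.6193 kΩ.
Node voltage V_A = V_in · R_p/(R_s + R_p) = 6.97 × 0.1511 = 1.053 V.
I(R_a) = V_A / R_a = 1.053/1.51 = 0.6974 mA.

I ≈ 0.697 mA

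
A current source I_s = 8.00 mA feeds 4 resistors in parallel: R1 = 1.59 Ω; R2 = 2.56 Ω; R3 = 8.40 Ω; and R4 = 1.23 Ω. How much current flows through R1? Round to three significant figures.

I ≈ 2.58 mA

Total conductance ΣG = 1/1.59 + 1/2.56 + 1/8.40 + 1/1.23 = 1.952 (units of 1/Ω).
Current divider: I(R1) = I_s · G_k/ΣG = 8.00 × (0.6289/1.952) = 8.00 × 0.3223 = 2.578 mA.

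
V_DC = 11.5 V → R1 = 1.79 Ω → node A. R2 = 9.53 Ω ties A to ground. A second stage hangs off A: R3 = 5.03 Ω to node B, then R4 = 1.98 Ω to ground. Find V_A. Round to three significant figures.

Node A sees R2 in parallel with the series input of stage 2, R3 + R4 = 7.010 Ω.
Effective lower resistance at A: R2 ‖ 7.010 = 4.039 Ω.
First divider: V_A = V_DC · 4.039/(1.79 + 4.039) = 7.969 V.

V_A ≈ 7.97 V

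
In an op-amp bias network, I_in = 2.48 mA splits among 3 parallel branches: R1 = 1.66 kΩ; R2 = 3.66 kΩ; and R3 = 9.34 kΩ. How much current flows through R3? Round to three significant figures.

I ≈ 0.270 mA

ΣG = 1/1.66 + 1/3.66 + 1/9.34 = 0.9827.
Current divider: I(R3) = I_in · G_k/ΣG = 2.48 × (0.1071/0.9827) = 2.48 × 0.1090 = 0.2702 mA.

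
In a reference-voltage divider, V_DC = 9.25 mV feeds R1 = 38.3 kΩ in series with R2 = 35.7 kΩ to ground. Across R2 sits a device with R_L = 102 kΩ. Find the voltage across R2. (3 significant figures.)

First combine the lower leg with the load: R2 ‖ R_L = 26.44 kΩ.
Voltage divider with the loaded lower leg: V_out = 9.25 × 26.44/(38.3 + 26.44) = 9.25 × 0.4084 = 3.778 mV.
(Unloaded it would be 4.46 mV; the load pulls it down.)

V_out ≈ 3.78 mV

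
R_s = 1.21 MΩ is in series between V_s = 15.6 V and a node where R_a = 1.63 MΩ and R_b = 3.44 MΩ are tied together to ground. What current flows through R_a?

Parallel bank: R_p = 1/(1/1.63 + 1/3.44) = 1.106 MΩ.
V_A by voltage divider: V_A = 15.6 × 1.106/(1.21 + 1.106) = 7.450 V.
I(R_a) = V_A / R_a = 7.450/1.63 = 4.570 µA.

I ≈ 4.57 µA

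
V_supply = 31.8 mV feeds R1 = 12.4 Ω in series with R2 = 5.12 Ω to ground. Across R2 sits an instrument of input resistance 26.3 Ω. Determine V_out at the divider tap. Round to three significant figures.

V_out ≈ 8.17 mV

First combine the lower leg with the load: R2 ‖ R_L = 4.286 Ω.
Voltage divider with the loaded lower leg: V_out = 31.8 × 4.286/(12.4 + 4.286) = 31.8 × 0.2568 = 8.168 mV.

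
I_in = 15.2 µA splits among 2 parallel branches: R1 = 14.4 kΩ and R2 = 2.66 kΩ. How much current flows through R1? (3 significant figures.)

I ≈ 2.37 µA

For two parallel branches, I_k = I_in · (other R)/(sum of R).
I(R1) = 15.2 × 2.66/(14.4 + 2.66) = 15.2 × 0.1559 = 2.370 µA.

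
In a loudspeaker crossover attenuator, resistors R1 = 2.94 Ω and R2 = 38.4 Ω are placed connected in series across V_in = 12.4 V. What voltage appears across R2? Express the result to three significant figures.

Series total: ΣR = 2.94 + 38.4 = 41.34 Ω.
V = V_in · R/ΣR = 12.4 × 0.9289 = 11.52 V.

V ≈ 11.5 V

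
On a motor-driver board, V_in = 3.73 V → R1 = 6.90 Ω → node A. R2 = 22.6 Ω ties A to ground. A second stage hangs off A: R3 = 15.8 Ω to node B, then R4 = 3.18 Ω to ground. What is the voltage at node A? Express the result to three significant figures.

V_A ≈ 2.24 V

Looking into the second stage from A: R3 + R4 = 18.98 Ω appears in parallel with R2.
R2 ‖ (R3+R4) = 10.32 Ω.
V_A = 3.73 × 10.32/(6.90 + 10.32) = 2.235 V.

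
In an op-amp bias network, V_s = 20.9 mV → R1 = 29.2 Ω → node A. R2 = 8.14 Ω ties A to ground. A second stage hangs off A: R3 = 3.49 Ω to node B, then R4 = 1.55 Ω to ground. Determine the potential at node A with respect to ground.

Node A sees R2 in parallel with the series input of stage 2, R3 + R4 = 5.040 Ω.
Effective lower resistance at A: R2 ‖ 5.040 = 3.113 Ω.
V_A = 20.9 × 3.113/(29.2 + 3.113) = 2.013 mV.

V_A ≈ 2.01 mV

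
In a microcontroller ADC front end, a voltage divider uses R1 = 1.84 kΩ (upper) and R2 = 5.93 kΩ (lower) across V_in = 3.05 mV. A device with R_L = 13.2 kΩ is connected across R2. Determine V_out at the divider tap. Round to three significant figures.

V_out ≈ 2.10 mV

R2 ‖ R_L = (5.93 × 13.2)/(5.93 + 13.2) = 4.092 kΩ.
Voltage divider with the loaded lower leg: V_out = 3.05 × 4.092/(1.84 + 4.092) = 3.05 × 0.6898 = 2.104 mV.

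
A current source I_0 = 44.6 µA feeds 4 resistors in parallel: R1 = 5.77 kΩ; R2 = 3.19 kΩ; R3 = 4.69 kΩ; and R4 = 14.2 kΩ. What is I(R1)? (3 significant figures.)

ΣG = 1/5.77 + 1/3.19 + 1/4.69 + 1/14.2 = 0.7704.
Current divider: I(R1) = I_0 · G_k/ΣG = 44.6 × (0.1733/0.7704) = 44.6 × 0.2250 = 10.03 µA.

I ≈ 10.0 µA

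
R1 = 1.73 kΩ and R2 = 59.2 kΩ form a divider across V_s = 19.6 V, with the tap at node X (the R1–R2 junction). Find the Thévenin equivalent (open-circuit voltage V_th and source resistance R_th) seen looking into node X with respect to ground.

Open-circuit (no load on X): V_th = V_s · R2/(R1 + R2) = 19.6 × 59.2/(1.730 + 59.2) = 19.04 V.
Looking into X with the source shorted: R_th = R1·R2/(R1+R2) = 1.730 × 59.2/60.93 = 1.681 kΩ.

V_th ≈ 19.0 V, R_th ≈ 1.68 kΩ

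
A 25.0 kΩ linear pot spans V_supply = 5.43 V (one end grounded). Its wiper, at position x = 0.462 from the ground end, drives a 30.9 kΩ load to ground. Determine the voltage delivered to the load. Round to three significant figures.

V_out ≈ 2.09 V

Lower segment x·R_p = 11.55 kΩ; upper segment (1−x)·R_p = 13.45 kΩ.
R_L loads the lower segment: effective lower R = 8.407 kΩ.
Loaded-divider output: V_out = 5.43 × 0.3846 = 2.089 V.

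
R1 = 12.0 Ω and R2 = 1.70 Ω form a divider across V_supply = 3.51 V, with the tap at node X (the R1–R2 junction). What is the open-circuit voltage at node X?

V_th is the unloaded tap voltage: V_supply · R2/(R1+R2) = 3.51 × 0.1241 = 0.4355 V.

V_th ≈ 0.436 V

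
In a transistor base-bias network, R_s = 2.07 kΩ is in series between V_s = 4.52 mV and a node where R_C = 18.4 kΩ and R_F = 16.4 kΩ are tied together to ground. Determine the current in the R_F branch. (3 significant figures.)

Combine the parallel branches: R_p = (1/18.4 + 1/16.4)⁻¹ = 8.671 kΩ.
Node voltage V_A = V_s · R_p/(R_s + R_p) = 4.52 × 0.8073 = 3.649 mV.
I(R_F) = V_A / R_F = 3.649/16.4 = 0.2225 µA.

I ≈ 0.222 µA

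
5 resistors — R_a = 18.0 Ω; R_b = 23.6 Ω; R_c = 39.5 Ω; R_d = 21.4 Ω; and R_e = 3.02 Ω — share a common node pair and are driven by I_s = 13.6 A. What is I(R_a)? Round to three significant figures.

I ≈ 1.51 A

ΣG = 1/18.0 + 1/23.6 + 1/39.5 + 1/21.4 + 1/3.02 = 0.5011.
R_a takes the fraction G_k/ΣG = 0.05556/0.5011 = 0.1109, so I = 13.6 × 0.1109 = 1.508 A.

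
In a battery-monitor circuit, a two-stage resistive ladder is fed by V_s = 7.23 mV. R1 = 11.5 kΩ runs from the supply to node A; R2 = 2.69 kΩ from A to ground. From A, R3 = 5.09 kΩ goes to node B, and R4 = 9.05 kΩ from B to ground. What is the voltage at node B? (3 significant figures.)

Looking into the second stage from A: R3 + R4 = 14.14 kΩ appears in parallel with R2.
R2 ‖ (R3+R4) = 2.260 kΩ.
V_A = 7.23 × 2.260/(11.5 + 2.260) = 1.188 mV.
Stage 2 is unloaded, so V_B = V_A · R4/(R3+R4) = 1.188 × 9.05/14.14 = 0.7600 mV.

V_B ≈ 0.760 mV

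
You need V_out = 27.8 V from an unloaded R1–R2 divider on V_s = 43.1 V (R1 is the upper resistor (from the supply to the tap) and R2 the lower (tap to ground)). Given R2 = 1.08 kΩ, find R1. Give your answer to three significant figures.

R1 ≈ 0.594 kΩ

The divider ratio is R2/(R1+R2) = 27.8/43.1 = 0.6450.
So R1 = R2 · (V_s/V_out − 1) = 1.08 × (43.1/27.8 − 1) = 1.08 × 0.5504 = 0.5944 kΩ.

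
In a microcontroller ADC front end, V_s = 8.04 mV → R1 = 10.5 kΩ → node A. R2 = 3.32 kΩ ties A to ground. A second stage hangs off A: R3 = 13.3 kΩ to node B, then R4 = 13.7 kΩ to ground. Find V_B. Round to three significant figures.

Looking into the second stage from A: R3 + R4 = 27.00 kΩ appears in parallel with R2.
Effective lower resistance at A: R2 ‖ 27.00 = 2.956 kΩ.
V_A = 8.04 × 2.956/(10.5 + 2.956) = 1.766 mV.
Then the unloaded second divider: V_B = V_A × R4/(R3+R4) = 1.766 × 0.5074 = 0.8963 mV.

V_B ≈ 0.896 mV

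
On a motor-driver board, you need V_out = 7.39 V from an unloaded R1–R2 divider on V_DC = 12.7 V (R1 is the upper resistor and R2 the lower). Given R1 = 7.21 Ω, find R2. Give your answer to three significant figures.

R2 ≈ 10.0 Ω

Required fraction k = V_out/V_DC = 0.5819.
R2 = R1 · 0.5819/(1 − 0.5819) = 10.03 Ω.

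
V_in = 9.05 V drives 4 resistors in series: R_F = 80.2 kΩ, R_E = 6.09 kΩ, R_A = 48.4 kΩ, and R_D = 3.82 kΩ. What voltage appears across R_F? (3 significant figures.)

ΣR = 80.2 + 6.09 + 48.4 + 3.82 = 138.5 kΩ.
By the voltage-divider rule, V = 9.05 × 80.20/138.5 = 5.240 V.

V ≈ 5.24 V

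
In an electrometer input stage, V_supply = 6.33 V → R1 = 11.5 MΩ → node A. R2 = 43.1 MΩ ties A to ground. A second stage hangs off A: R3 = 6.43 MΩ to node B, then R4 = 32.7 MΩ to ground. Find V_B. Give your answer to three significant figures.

Node A sees R2 in parallel with the series input of stage 2, R3 + R4 = 39.13 MΩ.
Effective lower resistance at A: R2 ‖ 39.13 = 20.51 MΩ.
So V_A = 6.33 × 0.6407 = 4.056 V.
Then the unloaded second divider: V_B = V_A × R4/(R3+R4) = 4.056 × 0.8357 = 3.389 V.

V_B ≈ 3.39 V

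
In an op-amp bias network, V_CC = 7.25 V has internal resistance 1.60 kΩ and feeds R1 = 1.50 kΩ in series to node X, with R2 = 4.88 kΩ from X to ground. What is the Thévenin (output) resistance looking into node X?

R_th ≈ 1.90 kΩ

R1' = 1.60 + 1.50 = 3.100 kΩ (source resistance + R1).
Looking into X with the source shorted: R_th = R1'·R2/(R1'+R2) = 3.100 × 4.88/7.980 = 1.896 kΩ.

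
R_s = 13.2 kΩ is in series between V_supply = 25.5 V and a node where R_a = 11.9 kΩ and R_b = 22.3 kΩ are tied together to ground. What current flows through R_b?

Parallel bank: R_p = 1/(1/11.9 + 1/22.3) = 7.759 kΩ.
Node voltage V_A = V_supply · R_p/(R_s + R_p) = 25.5 × 0.3702 = 9.440 V.
I(R_b) = V_A / R_b = 9.440/22.3 = 0.4233 mA.
(Check via current divider: I_total = 1.217 mA; share G_k/ΣG = 0.3480 → same result.)

I ≈ 0.423 mA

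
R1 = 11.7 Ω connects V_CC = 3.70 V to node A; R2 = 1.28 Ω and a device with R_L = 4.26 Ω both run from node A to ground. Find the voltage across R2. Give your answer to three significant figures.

The load sits in parallel with R2, giving an effective lower resistance R2' = R2·R_L/(R2+R_L) = 0.9843 Ω.
Then V_out = V_CC · R2'/(R1 + R2') = 3.70 × 0.9843/12.68 = 0.2871 V.

V_out ≈ 0.287 V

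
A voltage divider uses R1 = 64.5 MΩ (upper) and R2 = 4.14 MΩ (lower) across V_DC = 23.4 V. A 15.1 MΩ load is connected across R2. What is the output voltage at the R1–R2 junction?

First combine the lower leg with the load: R2 ‖ R_L = 3.249 MΩ.
Voltage divider with the loaded lower leg: V_out = 23.4 × 3.249/(64.5 + 3.249) = 23.4 × 0.04796 = 1.122 V.

V_out ≈ 1.12 V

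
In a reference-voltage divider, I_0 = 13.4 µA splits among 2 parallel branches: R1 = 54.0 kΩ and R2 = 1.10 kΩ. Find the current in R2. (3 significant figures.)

With just two branches, the current splits inversely with resistance.
So I = 13.4 × 54.0/55.10 = 13.13 µA.

I ≈ 13.1 µA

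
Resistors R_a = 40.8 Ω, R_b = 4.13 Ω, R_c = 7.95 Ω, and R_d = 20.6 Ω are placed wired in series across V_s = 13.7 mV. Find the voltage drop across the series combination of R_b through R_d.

V ≈ 6.09 mV

ΣR = 40.8 + 4.13 + 7.95 + 20.6 = 73.48 Ω.
R_{R_b..R_d} = 4.13 + 7.95 + 20.6 = 32.68 Ω.
V = V_s · R/ΣR = 13.7 × 0.4447 = 6.093 mV.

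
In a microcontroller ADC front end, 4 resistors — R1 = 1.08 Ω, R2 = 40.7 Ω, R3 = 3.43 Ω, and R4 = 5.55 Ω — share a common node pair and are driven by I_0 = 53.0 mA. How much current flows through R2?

Total conductance ΣG = 1/1.08 + 1/40.7 + 1/3.43 + 1/5.55 = 1.422 (units of 1/Ω).
R2 takes the fraction G_k/ΣG = 0.02457/1.422 = 0.01728, so I = 53.0 × 0.01728 = 0.9156 mA.

I ≈ 0.916 mA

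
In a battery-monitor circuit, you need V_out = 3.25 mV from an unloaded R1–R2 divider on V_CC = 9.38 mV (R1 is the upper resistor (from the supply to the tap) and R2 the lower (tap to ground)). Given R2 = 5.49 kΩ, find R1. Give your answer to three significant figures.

R1 ≈ 10.4 kΩ

Required fraction k = V_out/V_CC = 0.3465.
R1 = R2·(1/k − 1) = 5.49 × 1.886 = 10.35 kΩ.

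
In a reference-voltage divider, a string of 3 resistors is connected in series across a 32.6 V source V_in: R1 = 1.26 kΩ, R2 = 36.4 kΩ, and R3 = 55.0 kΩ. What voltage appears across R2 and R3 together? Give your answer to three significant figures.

ΣR = 1.26 + 36.4 + 55.0 = 92.66 kΩ.
R_{R2..R3} = 36.4 + 55.0 = 91.40 kΩ.
V = V_in · R/ΣR = 32.6 × 0.9864 = 32.16 V.

V ≈ 32.2 V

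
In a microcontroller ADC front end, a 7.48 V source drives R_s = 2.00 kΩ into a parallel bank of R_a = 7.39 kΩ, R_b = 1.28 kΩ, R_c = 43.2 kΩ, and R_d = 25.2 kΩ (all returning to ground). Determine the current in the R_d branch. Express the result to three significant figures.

Parallel bank: R_p = 1/(1/7.39 + 1/1.28 + 1/43.2 + 1/25.2) = 1.021 kΩ.
Node voltage V_A = V_DC · R_p/(R_s + R_p) = 7.48 × 0.3380 = 2.528 V.
I(R_d) = V_A / R_d = 2.528/25.2 = 0.1003 mA.

I ≈ 0.100 mA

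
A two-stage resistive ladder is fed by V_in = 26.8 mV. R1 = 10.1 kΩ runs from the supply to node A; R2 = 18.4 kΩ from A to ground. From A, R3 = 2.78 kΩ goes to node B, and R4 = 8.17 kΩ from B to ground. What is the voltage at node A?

V_A ≈ 10.8 mV

The second stage (R3 + R4 = 10.95 kΩ) loads node A in parallel with R2.
Effective lower resistance at A: R2 ‖ 10.95 = 6.865 kΩ.
First divider: V_A = V_in · 6.865/(10.1 + 6.865) = 10.84 mV.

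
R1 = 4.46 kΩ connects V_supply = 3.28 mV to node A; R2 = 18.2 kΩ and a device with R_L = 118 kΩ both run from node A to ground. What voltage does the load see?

The load sits in parallel with R2, giving an effective lower resistance R2' = R2·R_L/(R2+R_L) = 15.77 kΩ.
Voltage divider with the loaded lower leg: V_out = 3.28 × 15.77/(4.46 + 15.77) = 3.28 × 0.7795 = 2.557 mV.

V_out ≈ 2.56 mV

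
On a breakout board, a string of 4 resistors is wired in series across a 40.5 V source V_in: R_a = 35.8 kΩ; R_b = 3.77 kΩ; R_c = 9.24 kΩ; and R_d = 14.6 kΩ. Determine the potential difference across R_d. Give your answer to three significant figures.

Total series resistance ΣR = 35.8 + 3.77 + 9.24 + 14.6 = 63.41 kΩ.
Voltage divider: V = V_in · (14.60 / 63.41) = 40.5 × 0.2302 = 9.325 V.

V ≈ 9.33 V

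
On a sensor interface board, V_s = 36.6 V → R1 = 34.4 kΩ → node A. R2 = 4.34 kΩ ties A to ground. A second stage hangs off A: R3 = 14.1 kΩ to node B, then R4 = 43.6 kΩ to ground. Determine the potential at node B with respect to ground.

V_B ≈ 2.90 V

The second stage (R3 + R4 = 57.70 kΩ) loads node A in parallel with R2.
R2 ‖ (R3+R4) = 4.036 kΩ.
V_A = 36.6 × 4.036/(34.4 + 4.036) = 3.844 V.
Stage 2 is unloaded, so V_B = V_A · R4/(R3+R4) = 3.844 × 43.6/57.70 = 2.904 V.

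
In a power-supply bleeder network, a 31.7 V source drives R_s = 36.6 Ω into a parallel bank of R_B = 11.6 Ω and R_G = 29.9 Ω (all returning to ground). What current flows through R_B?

I ≈ 0.508 A

Parallel bank: R_p = 1/(1/11.6 + 1/29.9) = 8.358 Ω.
Node voltage V_A = V_s · R_p/(R_s + R_p) = 31.7 × 0.1859 = 5.893 V.
Branch current I = V_A/R_B = 5.893/11.6 = 0.5080 A.
(Equivalently: I_total = 0.7051 A, then current-divider fraction G_k/ΣG = 0.7205.)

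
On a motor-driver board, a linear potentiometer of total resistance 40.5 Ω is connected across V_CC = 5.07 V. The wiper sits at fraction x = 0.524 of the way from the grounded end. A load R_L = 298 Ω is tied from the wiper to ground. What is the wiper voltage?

V_out ≈ 2.57 V

The pot divides into 19.28 Ω above the wiper and 21.22 Ω below.
Lower segment in parallel with the load: 21.22 ‖ 298 = 19.81 Ω.
V_out = 5.07 × 19.81/(19.28 + 19.81) = 2.570 V.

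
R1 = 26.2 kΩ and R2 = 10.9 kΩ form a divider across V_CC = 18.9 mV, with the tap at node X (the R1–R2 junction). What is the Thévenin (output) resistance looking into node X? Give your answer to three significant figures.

Zeroing V_CC shorts the top of R1 to ground, so R_th = R1 ‖ R2 = 7.698 kΩ.

R_th ≈ 7.70 kΩ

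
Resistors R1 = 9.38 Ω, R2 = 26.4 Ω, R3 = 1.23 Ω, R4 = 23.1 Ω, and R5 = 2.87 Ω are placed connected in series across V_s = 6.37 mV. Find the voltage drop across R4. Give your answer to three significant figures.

V ≈ 2.34 mV

ΣR = 9.38 + 26.4 + 1.23 + 23.1 + 2.87 = 62.98 Ω.
Voltage divider: V = V_s · (23.10 / 62.98) = 6.37 × 0.3668 = 2.336 mV.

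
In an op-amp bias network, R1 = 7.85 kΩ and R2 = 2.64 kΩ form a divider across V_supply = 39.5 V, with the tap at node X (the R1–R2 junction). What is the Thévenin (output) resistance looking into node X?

With V_supply suppressed (replaced by a short), R_th = R1 ‖ R2 = (7.850 × 2.64)/(7.850 + 2.64) = 1.976 kΩ.

R_th ≈ 1.98 kΩ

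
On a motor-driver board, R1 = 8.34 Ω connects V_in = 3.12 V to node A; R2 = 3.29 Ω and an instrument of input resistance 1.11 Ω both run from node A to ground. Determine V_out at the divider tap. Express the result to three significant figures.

The load sits in parallel with R2, giving an effective lower resistance R2' = R2·R_L/(R2+R_L) = 0.8300 Ω.
Then V_out = V_in · R2'/(R1 + R2') = 3.12 × 0.8300/9.170 = 0.2824 V.
(Unloaded it would be 0.883 V; the load pulls it down.)

V_out ≈ 0.282 V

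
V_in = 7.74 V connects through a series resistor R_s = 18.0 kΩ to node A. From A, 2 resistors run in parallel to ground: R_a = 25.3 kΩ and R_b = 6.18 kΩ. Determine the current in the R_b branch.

I ≈ 0.271 mA

Combine the parallel branches: R_p = (1/25.3 + 1/6.18)⁻¹ = 4.967 kΩ.
V_A by voltage divider: V_A = 7.74 × 4.967/(18.0 + 4.967) = 1.674 V.
I(R_b) = V_A / R_b = 1.674/6.18 = 0.2708 mA.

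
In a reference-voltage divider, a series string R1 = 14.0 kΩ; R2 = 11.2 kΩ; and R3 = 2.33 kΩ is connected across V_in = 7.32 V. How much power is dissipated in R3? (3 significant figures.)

The common current is I = 7.32/27.53 = 0.2659 mA.
V(R3) = I·R = 0.6195 V; P = V·I = 0.6195 × 0.2659 = 0.1647 mW.

P ≈ 0.165 mW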